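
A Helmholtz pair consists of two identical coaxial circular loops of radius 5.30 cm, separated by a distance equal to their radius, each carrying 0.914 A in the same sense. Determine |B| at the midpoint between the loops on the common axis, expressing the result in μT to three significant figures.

Each loop contributes B = μ₀IR²/[2(R²+z²)^(3/2)] on the axis, with z measured from that loop.
Loop 1 (z = 0.0265 m): B₁ = 7.75×10⁻⁶ T. Loop 2 (z = 0.0265 m): B₂ = 7.75×10⁻⁶ T.
The fields add: B = B₁ + B₂ = 1.55×10⁻⁵ T.

B ≈ 15.5 μT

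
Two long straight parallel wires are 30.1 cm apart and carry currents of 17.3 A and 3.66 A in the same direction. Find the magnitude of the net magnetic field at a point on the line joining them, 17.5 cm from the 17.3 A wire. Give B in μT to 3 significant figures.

Each long wire gives B = μ₀I/(2πd). Distances are d₁ = 0.175 m and d₂ = 0.126 m.
B₁ = 1.98×10⁻⁵ T, B₂ = 5.81×10⁻⁶ T.
Between parallel currents the two contributions point in opposite directions, so they subtract. B = |B₁ − B₂| = |1.98×10⁻⁵ − 5.81×10⁻⁶| = 1.40×10⁻⁵ T.

B ≈ 14.0 μT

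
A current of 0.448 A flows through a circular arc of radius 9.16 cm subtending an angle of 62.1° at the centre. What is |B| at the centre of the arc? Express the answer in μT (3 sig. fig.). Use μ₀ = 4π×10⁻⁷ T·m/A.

B ≈ 0.530 μT

The Biot–Savart field of a circular arc at its centre is B = μ₀Iφ/(4πR), with φ = 1.084 rad.
B = (4π×10⁻⁷ × 0.448 × 1.084) / (4π × 0.0916) = 5.30×10⁻⁷ T.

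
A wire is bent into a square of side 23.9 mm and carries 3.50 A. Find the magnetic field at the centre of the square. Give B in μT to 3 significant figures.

Each side is a finite straight segment at perpendicular distance d = a/(2 tan(π/4)) = 0.01195 m from the centre, with end-angles ±π/4.
One side contributes B₁ = (μ₀I/4πd)·2 sin(π/4) = 4.14×10⁻⁵ T.
All 4 sides add in the same direction: B = 4 × 4.14×10⁻⁵ = 1.66×10⁻⁴ T.

B ≈ 166 μT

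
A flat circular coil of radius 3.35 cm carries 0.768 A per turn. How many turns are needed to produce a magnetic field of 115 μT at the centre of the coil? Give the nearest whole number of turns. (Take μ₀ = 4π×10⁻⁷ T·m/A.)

N = 8

For an N-turn coil, B = Nμ₀I/(2R). A single turn gives B₁ = 1.44×10⁻⁵ T with R = 0.0335 m.
N = B/B₁ = 1.15×10⁻⁴ / 1.44×10⁻⁵ = 7.98.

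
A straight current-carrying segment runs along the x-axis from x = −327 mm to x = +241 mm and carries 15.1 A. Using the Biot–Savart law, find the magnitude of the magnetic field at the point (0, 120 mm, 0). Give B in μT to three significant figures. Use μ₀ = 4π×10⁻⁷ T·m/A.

B ≈ 23.1 μT

For a finite straight segment, B = (μ₀I/4πd)(sinθ₁ + sinθ₂), where θ₁, θ₂ are the angles from the perpendicular to each end.
The perpendicular distance is d = 0.12 m; the end-offsets along the wire are a = 0.327 m and b = 0.241 m.
sinθ₁ = 0.327/√(0.327²+0.12²) = 0.9388; sinθ₂ = 0.241/√(0.241²+0.12²) = 0.8952.
B = (4π×10⁻⁷ × 15.1) / (4π × 0.12) × (0.9388 + 0.8952) = 2.31×10⁻⁵ T.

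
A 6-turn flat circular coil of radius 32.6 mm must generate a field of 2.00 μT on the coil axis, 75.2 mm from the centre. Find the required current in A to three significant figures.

I ≈ 0.275 A

For an N-turn coil, B = Nμ₀IR²/[2(R²+z²)^(3/2)] with R = 0.0326 m, z = 0.0752 m, so I = 2B(R²+z²)^(3/2)/(Nμ₀R²) = 2 × 2.00×10⁻⁶ × 5.51×10⁻⁴ / (6 × 4π×10⁻⁷ × 0.001063) = 0.275 A.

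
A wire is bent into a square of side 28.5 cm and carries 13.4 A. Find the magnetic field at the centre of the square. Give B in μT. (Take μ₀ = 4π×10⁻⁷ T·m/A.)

Each side is a finite straight segment at perpendicular distance d = a/(2 tan(π/4)) = 0.1425 m from the centre, with end-angles ±π/4.
One side contributes B₁ = (μ₀I/4πd)·2 sin(π/4) = 1.33×10⁻⁵ T.
All 4 sides add in the same direction: B = 4 × 1.33×10⁻⁵ = 5.32×10⁻⁵ T.

B ≈ 53.2 μT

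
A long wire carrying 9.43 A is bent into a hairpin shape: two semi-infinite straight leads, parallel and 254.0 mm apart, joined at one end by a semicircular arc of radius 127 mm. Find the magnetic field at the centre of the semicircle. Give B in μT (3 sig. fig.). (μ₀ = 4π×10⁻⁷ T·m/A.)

B ≈ 38.2 μT

The semicircular arc contributes B_arc = μ₀I·π/(4πR) = μ₀I/(4R) = 2.33×10⁻⁵ T.
Each semi-infinite lead is at perpendicular distance R = 0.127 m from the centre, with the perpendicular foot at its near end, so it contributes μ₀I/(4πR); both point the same way, together 1.49×10⁻⁵ T.
Arc and leads all point the same direction: B = 2.33×10⁻⁵ + 1.49×10⁻⁵ = 3.82×10⁻⁵ T.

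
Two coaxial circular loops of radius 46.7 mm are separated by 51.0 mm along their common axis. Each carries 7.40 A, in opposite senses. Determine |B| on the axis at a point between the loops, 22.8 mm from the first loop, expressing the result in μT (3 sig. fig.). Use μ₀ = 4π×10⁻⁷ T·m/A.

B ≈ 9.79 μT

Each loop contributes B = μ₀IR²/[2(R²+z²)^(3/2)] on the axis, with z measured from that loop.
Loop 1 (z = 0.0228 m): B₁ = 7.22×10⁻⁵ T. Loop 2 (z = 0.0282 m): B₂ = 6.25×10⁻⁵ T.
The fields oppose: B = |B₁ − B₂| = 9.79×10⁻⁶ T.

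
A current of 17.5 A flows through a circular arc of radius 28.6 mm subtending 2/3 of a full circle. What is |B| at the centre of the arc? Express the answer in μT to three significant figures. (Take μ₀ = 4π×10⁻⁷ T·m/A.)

The Biot–Savart field of a circular arc at its centre is B = μ₀Iφ/(4πR), with φ = 4.189 rad.
B = (4π×10⁻⁷ × 17.5 × 4.189) / (4π × 0.0286) = 2.56×10⁻⁴ T.

B ≈ 256 μT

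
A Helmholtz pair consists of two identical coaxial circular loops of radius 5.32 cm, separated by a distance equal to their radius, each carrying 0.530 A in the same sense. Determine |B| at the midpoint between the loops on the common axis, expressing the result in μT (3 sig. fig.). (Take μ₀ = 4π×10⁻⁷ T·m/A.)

B ≈ 8.96 μT

Each loop contributes B = μ₀IR²/[2(R²+z²)^(3/2)] on the axis, with z measured from that loop.
Loop 1 (z = 0.0266 m): B₁ = 4.48×10⁻⁶ T. Loop 2 (z = 0.0266 m): B₂ = 4.48×10⁻⁶ T.
The fields add: B = B₁ + B₂ = 8.96×10⁻⁶ T.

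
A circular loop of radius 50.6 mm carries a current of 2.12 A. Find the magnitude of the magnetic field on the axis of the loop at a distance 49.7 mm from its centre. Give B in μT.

On the axis of a circular loop, B = μ₀IR² / [2(R²+z²)^(3/2)].
R² + z² = (0.0506)² + (0.0497)² = 0.00503 m², and (R²+z²)^(3/2) = 3.57×10⁻⁴ m³.
B = (4π×10⁻⁷ × 2.12 × 0.00256) / (2 × 3.57×10⁻⁴) = 9.56×10⁻⁶ T.

B ≈ 9.56 μT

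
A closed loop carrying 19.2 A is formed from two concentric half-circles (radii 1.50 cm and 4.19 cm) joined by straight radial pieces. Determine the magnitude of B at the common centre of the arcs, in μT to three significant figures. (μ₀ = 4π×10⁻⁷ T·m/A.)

The radial connectors point toward the centre, so dl × r̂ = 0 and they contribute nothing.
Each semicircle gives μ₀I/(4R): inner arc 4.02×10⁻⁴ T, outer arc 1.44×10⁻⁴ T.
The two arcs carry current in opposite angular senses, so their fields oppose: B = |4.02×10⁻⁴ − 1.44×10⁻⁴| = 2.58×10⁻⁴ T.

B ≈ 258 μT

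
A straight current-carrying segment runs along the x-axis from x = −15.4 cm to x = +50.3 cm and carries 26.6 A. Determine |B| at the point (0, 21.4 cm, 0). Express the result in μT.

For a finite straight segment, B = (μ₀I/4πd)(sinθ₁ + sinθ₂), where θ₁, θ₂ are the angles from the perpendicular to each end.
The perpendicular distance is d = 0.214 m; the end-offsets along the wire are a = 0.154 m and b = 0.503 m.
sinθ₁ = 0.154/√(0.154²+0.214²) = 0.5841; sinθ₂ = 0.503/√(0.503²+0.214²) = 0.9202.
B = (4π×10⁻⁷ × 26.6) / (4π × 0.214) × (0.5841 + 0.9202) = 1.87×10⁻⁵ T.

B ≈ 18.7 μT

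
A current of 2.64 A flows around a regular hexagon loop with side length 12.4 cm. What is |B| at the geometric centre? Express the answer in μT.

B ≈ 14.8 μT

Each side is a finite straight segment at perpendicular distance d = a/(2 tan(π/6)) = 0.1074 m from the centre, with end-angles ±π/6.
One side contributes B₁ = (μ₀I/4πd)·2 sin(π/6) = 2.46×10⁻⁶ T.
All 6 sides add in the same direction: B = 6 × 2.46×10⁻⁶ = 1.48×10⁻⁵ T.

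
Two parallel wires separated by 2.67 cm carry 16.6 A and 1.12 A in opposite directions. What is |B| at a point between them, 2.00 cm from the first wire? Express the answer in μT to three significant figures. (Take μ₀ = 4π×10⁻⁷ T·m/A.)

B ≈ 199 μT

Each long wire gives B = μ₀I/(2πd). Distances are d₁ = 0.02 m and d₂ = 0.0067 m.
B₁ = 1.66×10⁻⁴ T, B₂ = 3.34×10⁻⁵ T.
Between antiparallel currents both contributions point the same way, so they add. B = B₁ + B₂ = 1.66×10⁻⁴ + 3.34×10⁻⁵ = 1.99×10⁻⁴ T.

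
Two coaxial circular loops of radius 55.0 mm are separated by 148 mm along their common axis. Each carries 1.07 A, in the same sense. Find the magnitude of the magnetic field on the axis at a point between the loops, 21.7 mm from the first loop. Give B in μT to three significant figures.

Each loop contributes B = μ₀IR²/[2(R²+z²)^(3/2)] on the axis, with z measured from that loop.
Loop 1 (z = 0.0217 m): B₁ = 9.84×10⁻⁶ T. Loop 2 (z = 0.1263 m): B₂ = 7.78×10⁻⁷ T.
The fields add: B = B₁ + B₂ = 1.06×10⁻⁵ T.

B ≈ 10.6 μT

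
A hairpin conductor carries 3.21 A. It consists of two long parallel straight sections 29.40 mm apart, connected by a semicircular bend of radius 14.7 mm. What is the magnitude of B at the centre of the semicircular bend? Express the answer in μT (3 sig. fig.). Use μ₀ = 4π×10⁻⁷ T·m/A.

The semicircular arc contributes B_arc = μ₀I·π/(4πR) = μ₀I/(4R) = 6.86×10⁻⁵ T.
Each semi-infinite lead is at perpendicular distance R = 0.0147 m from the centre, with the perpendicular foot at its near end, so it contributes μ₀I/(4πR); both point the same way, together 4.37×10⁻⁵ T.
Arc and leads all point the same direction: B = 6.86×10⁻⁵ + 4.37×10⁻⁵ = 1.12×10⁻⁴ T.

B ≈ 112 μT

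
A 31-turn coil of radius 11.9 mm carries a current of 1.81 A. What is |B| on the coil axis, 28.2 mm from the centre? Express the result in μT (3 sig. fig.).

B ≈ 174 μT

For an N-turn flat coil, B = Nμ₀IR²/[2(R²+z²)^(3/2)] with R = 0.0119 m, z = 0.0282 m.
B = 31 × 5.62×10⁻⁶ T = 1.74×10⁻⁴ T.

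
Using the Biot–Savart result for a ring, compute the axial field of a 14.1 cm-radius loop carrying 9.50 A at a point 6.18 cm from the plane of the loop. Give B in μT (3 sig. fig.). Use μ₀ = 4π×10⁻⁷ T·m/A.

B ≈ 32.5 μT

On the axis of a circular loop, B = μ₀IR² / [2(R²+z²)^(3/2)].
R² + z² = (0.141)² + (0.0618)² = 0.0237 m², and (R²+z²)^(3/2) = 3.65×10⁻³ m³.
B = (4π×10⁻⁷ × 9.50 × 0.01988) / (2 × 3.65×10⁻³) = 3.25×10⁻⁵ T.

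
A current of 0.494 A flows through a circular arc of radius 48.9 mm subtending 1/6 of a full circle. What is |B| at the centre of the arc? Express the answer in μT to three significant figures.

The Biot–Savart field of a circular arc at its centre is B = μ₀Iφ/(4πR), with φ = 1.047 rad.
B = (4π×10⁻⁷ × 0.494 × 1.047) / (4π × 0.0489) = 1.06×10⁻⁶ T.

B ≈ 1.06 μT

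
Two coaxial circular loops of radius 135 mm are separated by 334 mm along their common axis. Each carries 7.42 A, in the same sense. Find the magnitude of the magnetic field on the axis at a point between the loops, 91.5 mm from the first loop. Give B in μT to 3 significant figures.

Each loop contributes B = μ₀IR²/[2(R²+z²)^(3/2)] on the axis, with z measured from that loop.
Loop 1 (z = 0.0915 m): B₁ = 1.96×10⁻⁵ T. Loop 2 (z = 0.2425 m): B₂ = 3.97×10⁻⁶ T.
The fields add: B = B₁ + B₂ = 2.36×10⁻⁵ T.

B ≈ 23.6 μT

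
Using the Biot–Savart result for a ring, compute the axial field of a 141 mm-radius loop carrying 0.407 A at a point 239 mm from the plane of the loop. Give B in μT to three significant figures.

B ≈ 0.238 μT

On the axis of a circular loop, B = μ₀IR² / [2(R²+z²)^(3/2)].
R² + z² = (0.141)² + (0.239)² = 0.077 m², and (R²+z²)^(3/2) = 2.14×10⁻² m³.
B = (4π×10⁻⁷ × 0.407 × 0.01988) / (2 × 2.14×10⁻²) = 2.38×10⁻⁷ T.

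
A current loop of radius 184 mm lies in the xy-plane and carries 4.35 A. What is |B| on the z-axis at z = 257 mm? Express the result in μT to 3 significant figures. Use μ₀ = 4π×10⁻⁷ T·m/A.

B ≈ 2.93 μT

On the axis of a circular loop, B = μ₀IR² / [2(R²+z²)^(3/2)].
R² + z² = (0.184)² + (0.257)² = 0.0999 m², and (R²+z²)^(3/2) = 3.16×10⁻² m³.
B = (4π×10⁻⁷ × 4.35 × 0.03386) / (2 × 3.16×10⁻²) = 2.93×10⁻⁶ T.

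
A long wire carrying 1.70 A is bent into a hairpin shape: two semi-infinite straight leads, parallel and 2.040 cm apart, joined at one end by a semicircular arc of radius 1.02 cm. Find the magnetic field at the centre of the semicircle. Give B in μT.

B ≈ 85.7 μT

The semicircular arc contributes B_arc = μ₀I·π/(4πR) = μ₀I/(4R) = 5.24×10⁻⁵ T.
Each semi-infinite lead is at perpendicular distance R = 0.0102 m from the centre, with the perpendicular foot at its near end, so it contributes μ₀I/(4πR); both point the same way, together 3.33×10⁻⁵ T.
Arc and leads all point the same direction: B = 5.24×10⁻⁵ + 3.33×10⁻⁵ = 8.57×10⁻⁵ T.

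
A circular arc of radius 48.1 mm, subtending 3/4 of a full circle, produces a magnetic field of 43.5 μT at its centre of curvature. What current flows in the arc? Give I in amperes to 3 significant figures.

I ≈ 4.44 A

For a circular arc, B = μ₀Iφ/(4πR) with φ in radians; here φ = 4.712 rad.
So I = 4πRB/(μ₀φ) = 4π × 0.0481 × 4.35×10⁻⁵ / (4π×10⁻⁷ × 4.712) = 4.44 A.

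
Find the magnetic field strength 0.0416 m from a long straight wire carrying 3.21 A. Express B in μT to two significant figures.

B ≈ 15 μT

For an infinitely long straight wire, B = μ₀I/(2πd).
B = (4π×10⁻⁷ × 3.21) / (2π × 0.0416) = 1.54×10⁻⁵ T.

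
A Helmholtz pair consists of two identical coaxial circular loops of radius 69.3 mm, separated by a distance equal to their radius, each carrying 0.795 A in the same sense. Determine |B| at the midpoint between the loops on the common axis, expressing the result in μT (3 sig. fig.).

B ≈ 10.3 μT

Each loop contributes B = μ₀IR²/[2(R²+z²)^(3/2)] on the axis, with z measured from that loop.
Loop 1 (z = 0.03465 m): B₁ = 5.16×10⁻⁶ T. Loop 2 (z = 0.03465 m): B₂ = 5.16×10⁻⁶ T.
The fields add: B = B₁ + B₂ = 1.03×10⁻⁵ T.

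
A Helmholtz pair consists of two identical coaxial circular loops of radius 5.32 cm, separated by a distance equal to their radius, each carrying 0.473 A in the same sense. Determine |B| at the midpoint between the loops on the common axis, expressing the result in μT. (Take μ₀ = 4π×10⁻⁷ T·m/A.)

B ≈ 7.99 μT

Each loop contributes B = μ₀IR²/[2(R²+z²)^(3/2)] on the axis, with z measured from that loop.
Loop 1 (z = 0.0266 m): B₁ = 4.00×10⁻⁶ T. Loop 2 (z = 0.0266 m): B₂ = 4.00×10⁻⁶ T.
The fields add: B = B₁ + B₂ = 7.99×10⁻⁶ T.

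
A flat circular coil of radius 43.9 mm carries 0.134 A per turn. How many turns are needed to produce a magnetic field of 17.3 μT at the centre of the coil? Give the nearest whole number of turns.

For an N-turn coil, B = Nμ₀I/(2R). A single turn gives B₁ = 1.92×10⁻⁶ T with R = 0.0439 m.
N = B/B₁ = 1.73×10⁻⁵ / 1.92×10⁻⁶ = 9.02.

N = 9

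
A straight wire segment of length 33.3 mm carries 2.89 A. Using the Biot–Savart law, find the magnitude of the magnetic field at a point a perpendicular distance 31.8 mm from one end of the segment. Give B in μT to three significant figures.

For a finite straight segment, B = (μ₀I/4πd)(sinθ₁ + sinθ₂), where θ₁, θ₂ are the angles from the perpendicular to each end.
The perpendicular foot is at one end, so the two end-offsets along the wire are 0 and L = 0.0333 m.
sinθ₁ = 0/√(0²+0.0318²) = 0.0000; sinθ₂ = 0.0333/√(0.0333²+0.0318²) = 0.7232.
B = (4π×10⁻⁷ × 2.89) / (4π × 0.0318) × (0.0000 + 0.7232) = 6.57×10⁻⁶ T.

B ≈ 6.57 μT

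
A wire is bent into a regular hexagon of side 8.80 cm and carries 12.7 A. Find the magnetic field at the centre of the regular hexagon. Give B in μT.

B ≈ 100 μT

Each side is a finite straight segment at perpendicular distance d = a/(2 tan(π/6)) = 0.07621 m from the centre, with end-angles ±π/6.
One side contributes B₁ = (μ₀I/4πd)·2 sin(π/6) = 1.67×10⁻⁵ T.
All 6 sides add in the same direction: B = 6 × 1.67×10⁻⁵ = 1.00×10⁻⁴ T.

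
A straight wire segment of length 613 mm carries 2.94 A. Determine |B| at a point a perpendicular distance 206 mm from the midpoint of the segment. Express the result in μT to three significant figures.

B ≈ 2.37 μT

For a finite straight segment, B = (μ₀I/4πd)(sinθ₁ + sinθ₂), where θ₁, θ₂ are the angles from the perpendicular to each end.
The perpendicular from the point meets the wire at its midpoint, so each end is L/2 = 0.3065 m away along the wire.
sinθ₁ = 0.3065/√(0.3065²+0.206²) = 0.8300; sinθ₂ = 0.3065/√(0.3065²+0.206²) = 0.8300.
B = (4π×10⁻⁷ × 2.94) / (4π × 0.206) × (0.8300 + 0.8300) = 2.37×10⁻⁶ T.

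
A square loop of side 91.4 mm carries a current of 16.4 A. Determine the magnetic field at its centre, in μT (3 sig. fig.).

Each side is a finite straight segment at perpendicular distance d = a/(2 tan(π/4)) = 0.0457 m from the centre, with end-angles ±π/4.
One side contributes B₁ = (μ₀I/4πd)·2 sin(π/4) = 5.08×10⁻⁵ T.
All 4 sides add in the same direction: B = 4 × 5.08×10⁻⁵ = 2.03×10⁻⁴ T.

B ≈ 203 μT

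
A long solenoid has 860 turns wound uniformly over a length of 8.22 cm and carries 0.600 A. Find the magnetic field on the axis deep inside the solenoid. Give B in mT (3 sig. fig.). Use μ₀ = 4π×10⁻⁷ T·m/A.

B ≈ 7.89 mT

Inside a long solenoid, B = μ₀nI with n = 1.046×10⁴ turns/m.
B = 4π×10⁻⁷ × 1.046×10⁴ × 0.600 = 7.89×10⁻³ T.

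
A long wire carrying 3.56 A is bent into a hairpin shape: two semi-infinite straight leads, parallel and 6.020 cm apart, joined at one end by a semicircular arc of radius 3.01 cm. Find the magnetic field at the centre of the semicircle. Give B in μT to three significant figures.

B ≈ 60.8 μT

The semicircular arc contributes B_arc = μ₀I·π/(4πR) = μ₀I/(4R) = 3.72×10⁻⁵ T.
Each semi-infinite lead is at perpendicular distance R = 0.0301 m from the centre, with the perpendicular foot at its near end, so it contributes μ₀I/(4πR); both point the same way, together 2.37×10⁻⁵ T.
Arc and leads all point the same direction: B = 3.72×10⁻⁵ + 2.37×10⁻⁵ = 6.08×10⁻⁵ T.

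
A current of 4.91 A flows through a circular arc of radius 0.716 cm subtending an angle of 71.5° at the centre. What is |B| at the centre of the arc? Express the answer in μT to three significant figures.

B ≈ 85.6 μT

The Biot–Savart field of a circular arc at its centre is B = μ₀Iφ/(4πR), with φ = 1.248 rad.
B = (4π×10⁻⁷ × 4.91 × 1.248) / (4π × 0.00716) = 8.56×10⁻⁵ T.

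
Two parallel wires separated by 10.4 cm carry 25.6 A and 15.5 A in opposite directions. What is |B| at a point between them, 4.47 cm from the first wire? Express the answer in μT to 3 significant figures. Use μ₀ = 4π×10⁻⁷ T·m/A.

B ≈ 167 μT

Each long wire gives B = μ₀I/(2πd). Distances are d₁ = 0.0447 m and d₂ = 0.0593 m.
B₁ = 1.15×10⁻⁴ T, B₂ = 5.23×10⁻⁵ T.
Between antiparallel currents both contributions point the same way, so they add. B = B₁ + B₂ = 1.15×10⁻⁴ + 5.23×10⁻⁵ = 1.67×10⁻⁴ T.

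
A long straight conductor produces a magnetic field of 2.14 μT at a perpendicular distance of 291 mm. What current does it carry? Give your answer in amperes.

I ≈ 3.11 A

For a long straight wire B = μ₀I/(2πd), so I = 2πdB/μ₀.
I = 2π × 0.291 × 2.14×10⁻⁶ / (4π×10⁻⁷) = 3.11 A.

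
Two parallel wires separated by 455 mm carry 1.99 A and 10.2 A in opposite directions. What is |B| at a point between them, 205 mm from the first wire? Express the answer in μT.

Each long wire gives B = μ₀I/(2πd). Distances are d₁ = 0.205 m and d₂ = 0.25 m.
B₁ = 1.94×10⁻⁶ T, B₂ = 8.16×10⁻⁶ T.
Between antiparallel currents both contributions point the same way, so they add. B = B₁ + B₂ = 1.94×10⁻⁶ + 8.16×10⁻⁶ = 1.01×10⁻⁵ T.

B ≈ 10.1 μT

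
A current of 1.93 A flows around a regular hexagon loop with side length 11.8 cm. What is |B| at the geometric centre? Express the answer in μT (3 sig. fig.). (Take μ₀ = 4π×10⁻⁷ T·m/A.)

Each side is a finite straight segment at perpendicular distance d = a/(2 tan(π/6)) = 0.1022 m from the centre, with end-angles ±π/6.
One side contributes B₁ = (μ₀I/4πd)·2 sin(π/6) = 1.89×10⁻⁶ T.
All 6 sides add in the same direction: B = 6 × 1.89×10⁻⁶ = 1.13×10⁻⁵ T.

B ≈ 11.3 μT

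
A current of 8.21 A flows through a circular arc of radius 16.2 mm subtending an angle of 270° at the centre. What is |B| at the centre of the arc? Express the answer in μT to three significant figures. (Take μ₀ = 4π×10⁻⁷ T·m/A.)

The Biot–Savart field of a circular arc at its centre is B = μ₀Iφ/(4πR), with φ = 4.712 rad.
B = (4π×10⁻⁷ × 8.21 × 4.712) / (4π × 0.0162) = 2.39×10⁻⁴ T.

B ≈ 239 μT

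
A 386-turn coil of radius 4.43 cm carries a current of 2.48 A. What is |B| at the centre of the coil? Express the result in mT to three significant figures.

B ≈ 13.6 mT

For an N-turn flat coil, B = Nμ₀I/(2R) with R = 0.0443 m.
B = 386 × 3.52×10⁻⁵ T = 1.36×10⁻² T.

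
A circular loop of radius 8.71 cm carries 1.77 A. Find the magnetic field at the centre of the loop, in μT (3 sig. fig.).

At the centre of a circular loop the Biot–Savart law gives B = μ₀I/(2R).
B = (4π×10⁻⁷ × 1.77) / (2 × 0.0871) = 1.28×10⁻⁵ T.

B ≈ 12.8 μT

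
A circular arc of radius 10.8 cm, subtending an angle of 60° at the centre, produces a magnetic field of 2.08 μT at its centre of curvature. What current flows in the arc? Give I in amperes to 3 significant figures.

For a circular arc, B = μ₀Iφ/(4πR) with φ in radians; here φ = 1.047 rad.
So I = 4πRB/(μ₀φ) = 4π × 0.108 × 2.08×10⁻⁶ / (4π×10⁻⁷ × 1.047) = 2.15 A.

I ≈ 2.15 A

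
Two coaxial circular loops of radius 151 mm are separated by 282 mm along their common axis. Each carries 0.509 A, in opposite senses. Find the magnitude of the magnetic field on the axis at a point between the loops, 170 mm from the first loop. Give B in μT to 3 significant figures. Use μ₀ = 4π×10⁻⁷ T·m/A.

Each loop contributes B = μ₀IR²/[2(R²+z²)^(3/2)] on the axis, with z measured from that loop.
Loop 1 (z = 0.17 m): B₁ = 6.20×10⁻⁷ T. Loop 2 (z = 0.112 m): B₂ = 1.10×10⁻⁶ T.
The fields oppose: B = |B₁ − B₂| = 4.77×10⁻⁷ T.

B ≈ 0.477 μT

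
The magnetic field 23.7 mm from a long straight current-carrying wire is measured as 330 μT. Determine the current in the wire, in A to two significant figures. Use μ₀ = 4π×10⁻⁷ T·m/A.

For a long straight wire B = μ₀I/(2πd), so I = 2πdB/μ₀.
I = 2π × 0.0237 × 3.30×10⁻⁴ / (4π×10⁻⁷) = 39.1 A.

I ≈ 39 A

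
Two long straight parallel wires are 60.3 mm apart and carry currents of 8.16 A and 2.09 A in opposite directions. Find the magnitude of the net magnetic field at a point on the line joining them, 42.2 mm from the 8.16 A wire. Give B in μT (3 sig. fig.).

Each long wire gives B = μ₀I/(2πd). Distances are d₁ = 0.0422 m and d₂ = 0.0181 m.
B₁ = 3.87×10⁻⁵ T, B₂ = 2.31×10⁻⁵ T.
Between antiparallel currents both contributions point the same way, so they add. B = B₁ + B₂ = 3.87×10⁻⁵ + 2.31×10⁻⁵ = 6.18×10⁻⁵ T.

B ≈ 61.8 μT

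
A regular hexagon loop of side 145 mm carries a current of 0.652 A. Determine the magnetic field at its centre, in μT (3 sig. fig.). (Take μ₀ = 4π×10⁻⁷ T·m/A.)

Each side is a finite straight segment at perpendicular distance d = a/(2 tan(π/6)) = 0.1256 m from the centre, with end-angles ±π/6.
One side contributes B₁ = (μ₀I/4πd)·2 sin(π/6) = 5.19×10⁻⁷ T.
All 6 sides add in the same direction: B = 6 × 5.19×10⁻⁷ = 3.12×10⁻⁶ T.

B ≈ 3.12 μT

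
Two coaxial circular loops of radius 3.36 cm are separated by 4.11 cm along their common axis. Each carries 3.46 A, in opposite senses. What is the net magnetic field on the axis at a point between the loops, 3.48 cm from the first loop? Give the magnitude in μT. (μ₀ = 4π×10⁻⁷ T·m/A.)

B ≈ 39.8 μT

Each loop contributes B = μ₀IR²/[2(R²+z²)^(3/2)] on the axis, with z measured from that loop.
Loop 1 (z = 0.0348 m): B₁ = 2.17×10⁻⁵ T. Loop 2 (z = 0.0063 m): B₂ = 6.14×10⁻⁵ T.
The fields oppose: B = |B₁ − B₂| = 3.98×10⁻⁵ T.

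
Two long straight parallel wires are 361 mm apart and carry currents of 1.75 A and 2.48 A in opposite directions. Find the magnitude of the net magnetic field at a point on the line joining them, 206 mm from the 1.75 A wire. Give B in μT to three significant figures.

B ≈ 4.90 μT

Each long wire gives B = μ₀I/(2πd). Distances are d₁ = 0.206 m and d₂ = 0.155 m.
B₁ = 1.70×10⁻⁶ T, B₂ = 3.20×10⁻⁶ T.
Between antiparallel currents both contributions point the same way, so they add. B = B₁ + B₂ = 1.70×10⁻⁶ + 3.20×10⁻⁶ = 4.90×10⁻⁶ T.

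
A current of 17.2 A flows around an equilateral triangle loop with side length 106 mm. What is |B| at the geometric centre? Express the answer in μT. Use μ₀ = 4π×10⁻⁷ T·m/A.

Each side is a finite straight segment at perpendicular distance d = a/(2 tan(π/3)) = 0.0306 m from the centre, with end-angles ±π/3.
One side contributes B₁ = (μ₀I/4πd)·2 sin(π/3) = 9.74×10⁻⁵ T.
All 3 sides add in the same direction: B = 3 × 9.74×10⁻⁵ = 2.92×10⁻⁴ T.

B ≈ 292 μT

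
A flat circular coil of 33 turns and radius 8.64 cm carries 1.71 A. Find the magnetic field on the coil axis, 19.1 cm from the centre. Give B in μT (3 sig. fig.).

B ≈ 28.7 μT

For an N-turn flat coil, B = Nμ₀IR²/[2(R²+z²)^(3/2)] with R = 0.0864 m, z = 0.191 m.
B = 33 × 8.71×10⁻⁷ T = 2.87×10⁻⁵ T.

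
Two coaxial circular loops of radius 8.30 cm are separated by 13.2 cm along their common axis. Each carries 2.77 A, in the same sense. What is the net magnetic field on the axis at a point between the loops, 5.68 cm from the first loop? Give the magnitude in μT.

B ≈ 20.3 μT

Each loop contributes B = μ₀IR²/[2(R²+z²)^(3/2)] on the axis, with z measured from that loop.
Loop 1 (z = 0.0568 m): B₁ = 1.18×10⁻⁵ T. Loop 2 (z = 0.0752 m): B₂ = 8.53×10⁻⁶ T.
The fields add: B = B₁ + B₂ = 2.03×10⁻⁵ T.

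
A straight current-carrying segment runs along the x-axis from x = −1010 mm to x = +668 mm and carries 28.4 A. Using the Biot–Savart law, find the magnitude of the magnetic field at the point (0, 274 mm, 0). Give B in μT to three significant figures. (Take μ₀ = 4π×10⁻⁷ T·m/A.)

For a finite straight segment, B = (μ₀I/4πd)(sinθ₁ + sinθ₂), where θ₁, θ₂ are the angles from the perpendicular to each end.
The perpendicular distance is d = 0.274 m; the end-offsets along the wire are a = 1.01 m and b = 0.668 m.
sinθ₁ = 1.01/√(1.01²+0.274²) = 0.9651; sinθ₂ = 0.668/√(0.668²+0.274²) = 0.9252.
B = (4π×10⁻⁷ × 28.4) / (4π × 0.274) × (0.9651 + 0.9252) = 1.96×10⁻⁵ T.

B ≈ 19.6 μT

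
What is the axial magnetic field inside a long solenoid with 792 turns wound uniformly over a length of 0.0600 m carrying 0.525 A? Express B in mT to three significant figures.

B ≈ 8.71 mT

Inside a long solenoid, B = μ₀nI with n = 1.320×10⁴ turns/m.
B = 4π×10⁻⁷ × 1.320×10⁴ × 0.525 = 8.71×10⁻³ T.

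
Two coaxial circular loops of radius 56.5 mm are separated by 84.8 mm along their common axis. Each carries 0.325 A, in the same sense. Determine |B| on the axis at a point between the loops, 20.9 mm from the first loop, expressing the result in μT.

B ≈ 4.03 μT

Each loop contributes B = μ₀IR²/[2(R²+z²)^(3/2)] on the axis, with z measured from that loop.
Loop 1 (z = 0.0209 m): B₁ = 2.98×10⁻⁶ T. Loop 2 (z = 0.0639 m): B₂ = 1.05×10⁻⁶ T.
The fields add: B = B₁ + B₂ = 4.03×10⁻⁶ T.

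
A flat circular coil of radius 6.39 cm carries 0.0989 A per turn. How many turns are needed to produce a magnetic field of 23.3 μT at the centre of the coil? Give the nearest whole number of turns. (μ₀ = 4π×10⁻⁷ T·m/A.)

For an N-turn coil, B = Nμ₀I/(2R). A single turn gives B₁ = 9.72×10⁻⁷ T with R = 0.0639 m.
N = B/B₁ = 2.33×10⁻⁵ / 9.72×10⁻⁷ = 23.96.

N = 24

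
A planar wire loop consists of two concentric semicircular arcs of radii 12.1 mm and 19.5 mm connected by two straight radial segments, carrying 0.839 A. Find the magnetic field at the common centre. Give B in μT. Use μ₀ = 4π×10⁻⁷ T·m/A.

B ≈ 8.27 μT

The radial connectors point toward the centre, so dl × r̂ = 0 and they contribute nothing.
Each semicircle gives μ₀I/(4R): inner arc 2.18×10⁻⁵ T, outer arc 1.35×10⁻⁵ T.
The two arcs carry current in opposite angular senses, so their fields oppose: B = |2.18×10⁻⁵ − 1.35×10⁻⁵| = 8.27×10⁻⁶ T.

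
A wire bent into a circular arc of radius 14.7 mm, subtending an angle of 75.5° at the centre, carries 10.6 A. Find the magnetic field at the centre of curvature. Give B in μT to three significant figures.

B ≈ 95.0 μT

The Biot–Savart field of a circular arc at its centre is B = μ₀Iφ/(4πR), with φ = 1.318 rad.
B = (4π×10⁻⁷ × 10.6 × 1.318) / (4π × 0.0147) = 9.50×10⁻⁵ T.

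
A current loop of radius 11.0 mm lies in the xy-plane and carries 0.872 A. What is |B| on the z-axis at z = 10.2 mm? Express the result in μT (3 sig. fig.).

B ≈ 19.6 μT

On the axis of a circular loop, B = μ₀IR² / [2(R²+z²)^(3/2)].
R² + z² = (0.011)² + (0.0102)² = 0.000225 m², and (R²+z²)^(3/2) = 3.38×10⁻⁶ m³.
B = (4π×10⁻⁷ × 0.872 × 0.000121) / (2 × 3.38×10⁻⁶) = 1.96×10⁻⁵ T.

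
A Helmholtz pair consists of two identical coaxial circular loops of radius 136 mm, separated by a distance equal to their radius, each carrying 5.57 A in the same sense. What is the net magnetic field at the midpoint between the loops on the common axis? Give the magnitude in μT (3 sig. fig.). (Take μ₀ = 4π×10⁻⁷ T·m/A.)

Each loop contributes B = μ₀IR²/[2(R²+z²)^(3/2)] on the axis, with z measured from that loop.
Loop 1 (z = 0.068 m): B₁ = 1.84×10⁻⁵ T. Loop 2 (z = 0.068 m): B₂ = 1.84×10⁻⁵ T.
The fields add: B = B₁ + B₂ = 3.68×10⁻⁵ T.

B ≈ 36.8 μT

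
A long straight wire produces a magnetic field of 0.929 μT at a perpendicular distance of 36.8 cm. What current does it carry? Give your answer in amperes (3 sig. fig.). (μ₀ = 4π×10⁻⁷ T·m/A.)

I ≈ 1.71 A

For a long straight wire B = μ₀I/(2πd), so I = 2πdB/μ₀.
I = 2π × 0.368 × 9.29×10⁻⁷ / (4π×10⁻⁷) = 1.71 A.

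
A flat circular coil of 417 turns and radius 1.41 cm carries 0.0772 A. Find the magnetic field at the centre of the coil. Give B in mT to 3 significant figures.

B ≈ 1.43 mT

For an N-turn flat coil, B = Nμ₀I/(2R) with R = 0.0141 m.
B = 417 × 3.44×10⁻⁶ T = 1.43×10⁻³ T.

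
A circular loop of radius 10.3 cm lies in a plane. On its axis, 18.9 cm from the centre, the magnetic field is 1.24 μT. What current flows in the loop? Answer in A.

I ≈ 1.86 A

On the axis of a loop, B = μ₀IR²/[2(R²+z²)^(3/2)], so I = 2B(R²+z²)^(3/2)/(μ₀R²).
R² + z² = 0.01061 + 0.03572 = 0.04633 m²; raised to 3/2 gives 9.97×10⁻³ m³.
I = 2 × 1.24×10⁻⁶ × 9.97×10⁻³ / (1.26×10⁻⁶ × 0.01061) = 1.86 A.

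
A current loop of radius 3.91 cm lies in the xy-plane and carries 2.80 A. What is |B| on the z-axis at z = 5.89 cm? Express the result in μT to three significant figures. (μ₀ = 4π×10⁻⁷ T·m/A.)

B ≈ 7.61 μT

On the axis of a circular loop, B = μ₀IR² / [2(R²+z²)^(3/2)].
R² + z² = (0.0391)² + (0.0589)² = 0.004998 m², and (R²+z²)^(3/2) = 3.53×10⁻⁴ m³.
B = (4π×10⁻⁷ × 2.80 × 0.001529) / (2 × 3.53×10⁻⁴) = 7.61×10⁻⁶ T.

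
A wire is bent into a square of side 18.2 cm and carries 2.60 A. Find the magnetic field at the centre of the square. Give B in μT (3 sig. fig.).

Each side is a finite straight segment at perpendicular distance d = a/(2 tan(π/4)) = 0.091 m from the centre, with end-angles ±π/4.
One side contributes B₁ = (μ₀I/4πd)·2 sin(π/4) = 4.04×10⁻⁶ T.
All 4 sides add in the same direction: B = 4 × 4.04×10⁻⁶ = 1.62×10⁻⁵ T.

B ≈ 16.2 μT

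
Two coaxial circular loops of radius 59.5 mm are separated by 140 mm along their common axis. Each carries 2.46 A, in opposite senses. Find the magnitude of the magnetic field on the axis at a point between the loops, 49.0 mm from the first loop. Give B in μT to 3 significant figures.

B ≈ 7.69 μT

Each loop contributes B = μ₀IR²/[2(R²+z²)^(3/2)] on the axis, with z measured from that loop.
Loop 1 (z = 0.049 m): B₁ = 1.19×10⁻⁵ T. Loop 2 (z = 0.091 m): B₂ = 4.26×10⁻⁶ T.
The fields oppose: B = |B₁ − B₂| = 7.69×10⁻⁶ T.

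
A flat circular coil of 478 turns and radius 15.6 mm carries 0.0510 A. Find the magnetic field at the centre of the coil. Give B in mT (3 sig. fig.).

B ≈ 0.982 mT

For an N-turn flat coil, B = Nμ₀I/(2R) with R = 0.0156 m.
B = 478 × 2.05×10⁻⁶ T = 9.82×10⁻⁴ T.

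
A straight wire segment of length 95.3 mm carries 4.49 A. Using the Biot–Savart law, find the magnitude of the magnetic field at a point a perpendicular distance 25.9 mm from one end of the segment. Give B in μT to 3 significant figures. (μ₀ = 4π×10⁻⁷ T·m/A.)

For a finite straight segment, B = (μ₀I/4πd)(sinθ₁ + sinθ₂), where θ₁, θ₂ are the angles from the perpendicular to each end.
The perpendicular foot is at one end, so the two end-offsets along the wire are 0 and L = 0.0953 m.
sinθ₁ = 0/√(0²+0.0259²) = 0.0000; sinθ₂ = 0.0953/√(0.0953²+0.0259²) = 0.9650.
B = (4π×10⁻⁷ × 4.49) / (4π × 0.0259) × (0.0000 + 0.9650) = 1.67×10⁻⁵ T.

B ≈ 16.7 μT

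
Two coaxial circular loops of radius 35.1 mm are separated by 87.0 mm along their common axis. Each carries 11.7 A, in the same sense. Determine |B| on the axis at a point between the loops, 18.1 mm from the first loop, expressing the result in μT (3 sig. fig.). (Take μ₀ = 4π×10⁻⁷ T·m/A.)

B ≈ 167 μT

Each loop contributes B = μ₀IR²/[2(R²+z²)^(3/2)] on the axis, with z measured from that loop.
Loop 1 (z = 0.0181 m): B₁ = 1.47×10⁻⁴ T. Loop 2 (z = 0.0689 m): B₂ = 1.96×10⁻⁵ T.
The fields add: B = B₁ + B₂ = 1.67×10⁻⁴ T.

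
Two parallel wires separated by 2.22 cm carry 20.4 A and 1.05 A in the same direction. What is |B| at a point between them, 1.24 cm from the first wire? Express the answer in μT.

Each long wire gives B = μ₀I/(2πd). Distances are d₁ = 0.0124 m and d₂ = 0.0098 m.
B₁ = 3.29×10⁻⁴ T, B₂ = 2.14×10⁻⁵ T.
Between parallel currents the two contributions point in opposite directions, so they subtract. B = |B₁ − B₂| = |3.29×10⁻⁴ − 2.14×10⁻⁵| = 3.08×10⁻⁴ T.

B ≈ 308 μT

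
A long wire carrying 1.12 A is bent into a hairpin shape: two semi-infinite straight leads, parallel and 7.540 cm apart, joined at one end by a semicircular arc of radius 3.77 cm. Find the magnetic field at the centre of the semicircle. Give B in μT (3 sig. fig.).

B ≈ 15.3 μT

The semicircular arc contributes B_arc = μ₀I·π/(4πR) = μ₀I/(4R) = 9.33×10⁻⁶ T.
Each semi-infinite lead is at perpendicular distance R = 0.0377 m from the centre, with the perpendicular foot at its near end, so it contributes μ₀I/(4πR); both point the same way, together 5.94×10⁻⁶ T.
Arc and leads all point the same direction: B = 9.33×10⁻⁶ + 5.94×10⁻⁶ = 1.53×10⁻⁵ T.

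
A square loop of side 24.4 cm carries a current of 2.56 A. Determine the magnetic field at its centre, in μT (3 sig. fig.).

B ≈ 11.9 μT

Each side is a finite straight segment at perpendicular distance d = a/(2 tan(π/4)) = 0.122 m from the centre, with end-angles ±π/4.
One side contributes B₁ = (μ₀I/4πd)·2 sin(π/4) = 2.97×10⁻⁶ T.
All 4 sides add in the same direction: B = 4 × 2.97×10⁻⁶ = 1.19×10⁻⁵ T.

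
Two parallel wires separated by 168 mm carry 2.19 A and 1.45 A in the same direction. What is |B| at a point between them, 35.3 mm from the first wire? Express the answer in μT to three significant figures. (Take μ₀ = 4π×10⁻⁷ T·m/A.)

Each long wire gives B = μ₀I/(2πd). Distances are d₁ = 0.0353 m and d₂ = 0.1327 m.
B₁ = 1.24×10⁻⁵ T, B₂ = 2.19×10⁻⁶ T.
Between parallel currents the two contributions point in opposite directions, so they subtract. B = |B₁ − B₂| = |1.24×10⁻⁵ − 2.19×10⁻⁶| = 1.02×10⁻⁵ T.

B ≈ 10.2 μT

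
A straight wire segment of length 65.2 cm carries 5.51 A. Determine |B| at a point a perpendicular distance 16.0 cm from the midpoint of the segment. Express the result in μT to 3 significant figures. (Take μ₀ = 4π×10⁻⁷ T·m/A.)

For a finite straight segment, B = (μ₀I/4πd)(sinθ₁ + sinθ₂), where θ₁, θ₂ are the angles from the perpendicular to each end.
The perpendicular from the point meets the wire at its midpoint, so each end is L/2 = 0.326 m away along the wire.
sinθ₁ = 0.326/√(0.326²+0.16²) = 0.8977; sinθ₂ = 0.326/√(0.326²+0.16²) = 0.8977.
B = (4π×10⁻⁷ × 5.51) / (4π × 0.16) × (0.8977 + 0.8977) = 6.18×10⁻⁶ T.

B ≈ 6.18 μT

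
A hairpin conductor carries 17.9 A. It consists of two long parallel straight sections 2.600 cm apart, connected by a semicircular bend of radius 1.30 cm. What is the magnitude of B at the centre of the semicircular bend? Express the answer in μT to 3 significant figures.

B ≈ 708 μT

The semicircular arc contributes B_arc = μ₀I·π/(4πR) = μ₀I/(4R) = 4.33×10⁻⁴ T.
Each semi-infinite lead is at perpendicular distance R = 0.013 m from the centre, with the perpendicular foot at its near end, so it contributes μ₀I/(4πR); both point the same way, together 2.75×10⁻⁴ T.
Arc and leads all point the same direction: B = 4.33×10⁻⁴ + 2.75×10⁻⁴ = 7.08×10⁻⁴ T.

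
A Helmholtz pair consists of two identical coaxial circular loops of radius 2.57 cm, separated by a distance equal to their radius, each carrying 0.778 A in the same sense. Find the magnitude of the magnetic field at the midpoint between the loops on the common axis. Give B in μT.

B ≈ 27.2 μT

Each loop contributes B = μ₀IR²/[2(R²+z²)^(3/2)] on the axis, with z measured from that loop.
Loop 1 (z = 0.01285 m): B₁ = 1.36×10⁻⁵ T. Loop 2 (z = 0.01285 m): B₂ = 1.36×10⁻⁵ T.
The fields add: B = B₁ + B₂ = 2.72×10⁻⁵ T.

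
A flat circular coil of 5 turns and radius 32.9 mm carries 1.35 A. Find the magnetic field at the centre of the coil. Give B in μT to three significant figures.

For an N-turn flat coil, B = Nμ₀I/(2R) with R = 0.0329 m.
B = 5 × 2.58×10⁻⁵ T = 1.29×10⁻⁴ T.

B ≈ 129 μT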